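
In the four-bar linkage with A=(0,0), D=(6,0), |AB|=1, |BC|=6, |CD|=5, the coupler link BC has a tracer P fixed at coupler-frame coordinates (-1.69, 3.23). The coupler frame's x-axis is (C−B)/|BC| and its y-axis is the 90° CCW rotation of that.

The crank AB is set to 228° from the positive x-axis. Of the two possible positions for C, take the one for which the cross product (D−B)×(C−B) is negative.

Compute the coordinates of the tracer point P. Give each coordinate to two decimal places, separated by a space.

A=(0,0), D=(6.00,0)
B = A + 1.00·(cos228°, sin228°) = (-0.6691, -0.7431)
|BD| = 6.7104
circle(B,6.00) ∩ circle(D,5.00): a=4.1748, h=4.3094
  candidates: C₊=(3.0028,4.0021) cross=28.918; C₋=(3.9573,-4.5637) cross=-28.918
  mode - wants cross < 0 → take C=(3.9573,-4.5637) (cross=-28.918)
ex = (C−B)/|BC| = (0.7711,-0.6368); ey = (0.6368,0.7711)
P = B + -1.69·ex + 3.23·ey = (0.0845,2.8235)

0.08 2.82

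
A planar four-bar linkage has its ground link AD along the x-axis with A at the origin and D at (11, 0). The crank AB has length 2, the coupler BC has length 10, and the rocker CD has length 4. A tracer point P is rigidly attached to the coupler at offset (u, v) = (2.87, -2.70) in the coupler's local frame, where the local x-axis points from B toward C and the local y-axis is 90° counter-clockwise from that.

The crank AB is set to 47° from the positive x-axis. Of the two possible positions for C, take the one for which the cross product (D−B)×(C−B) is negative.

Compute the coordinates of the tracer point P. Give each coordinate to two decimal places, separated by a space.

2.37 -2.35

A=(0,0), D=(11.00,0)
B = A + 2.00·(cos47°, sin47°) = (1.3640, 1.4627)
|BD| = 9.7464
circle(B,10.00) ∩ circle(D,4.00): a=9.1825, h=3.9601
  candidates: C₊=(11.0368,3.9998) cross=38.596; C₋=(9.8482,-3.8306) cross=-38.596
  mode - wants cross < 0 → take C=(9.8482,-3.8306) (cross=-38.596)
ex = (C−B)/|BC| = (0.8484,-0.5293); ey = (0.5293,0.8484)
P = B + 2.87·ex + -2.70·ey = (2.3698,-2.3472)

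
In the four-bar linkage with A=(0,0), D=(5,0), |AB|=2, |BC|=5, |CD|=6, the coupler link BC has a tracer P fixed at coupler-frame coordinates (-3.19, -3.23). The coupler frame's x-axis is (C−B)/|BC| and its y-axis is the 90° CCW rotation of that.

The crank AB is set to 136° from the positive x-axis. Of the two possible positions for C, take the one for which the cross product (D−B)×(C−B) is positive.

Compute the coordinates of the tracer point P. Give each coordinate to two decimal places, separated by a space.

-1.14 -3.14

A=(0,0), D=(5.00,0)
B = A + 2.00·(cos136°, sin136°) = (-1.4387, 1.3893)
|BD| = 6.5869
circle(B,5.00) ∩ circle(D,6.00): a=2.4584, h=4.3539
  candidates: C₊=(1.8828,5.1267) cross=28.678; C₋=(0.0461,-3.3851) cross=-28.678
  mode + wants cross > 0 → take C=(1.8828,5.1267) (cross=28.678)
ex = (C−B)/|BC| = (0.6643,0.7475); ey = (-0.7475,0.6643)
P = B + -3.19·ex + -3.23·ey = (-1.1434,-3.1408)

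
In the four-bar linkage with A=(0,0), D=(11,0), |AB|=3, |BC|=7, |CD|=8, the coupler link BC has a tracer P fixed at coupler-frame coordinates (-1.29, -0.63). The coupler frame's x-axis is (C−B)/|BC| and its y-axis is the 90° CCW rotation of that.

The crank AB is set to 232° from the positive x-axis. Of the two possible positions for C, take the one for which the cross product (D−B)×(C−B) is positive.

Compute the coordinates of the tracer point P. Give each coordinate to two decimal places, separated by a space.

A=(0,0), D=(11.00,0)
B = A + 3.00·(cos232°, sin232°) = (-1.8470, -2.3640)
|BD| = 13.0627
circle(B,7.00) ∩ circle(D,8.00): a=5.9572, h=3.6759
  candidates: C₊=(3.3466,2.3292) cross=48.017; C₋=(4.6771,-4.9011) cross=-48.017
  mode + wants cross > 0 → take C=(3.3466,2.3292) (cross=48.017)
ex = (C−B)/|BC| = (0.7419,0.6705); ey = (-0.6705,0.7419)
P = B + -1.29·ex + -0.63·ey = (-2.3817,-3.6964)

-2.38 -3.70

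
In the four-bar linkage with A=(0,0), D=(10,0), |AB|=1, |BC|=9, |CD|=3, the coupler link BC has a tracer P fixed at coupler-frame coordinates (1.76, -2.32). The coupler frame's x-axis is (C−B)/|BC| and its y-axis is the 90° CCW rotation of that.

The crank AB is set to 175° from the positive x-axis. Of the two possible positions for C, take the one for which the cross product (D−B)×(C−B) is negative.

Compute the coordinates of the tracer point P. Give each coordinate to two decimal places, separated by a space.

A=(0,0), D=(10.00,0)
B = A + 1.00·(cos175°, sin175°) = (-0.9962, 0.0872)
|BD| = 10.9965
circle(B,9.00) ∩ circle(D,3.00): a=8.7720, h=2.0128
  candidates: C₊=(7.7915,2.0304) cross=22.134; C₋=(7.7596,-1.9952) cross=-22.134
  mode - wants cross < 0 → take C=(7.7596,-1.9952) (cross=-22.134)
ex = (C−B)/|BC| = (0.9729,-0.2314); ey = (0.2314,0.9729)
P = B + 1.76·ex + -2.32·ey = (0.1793,-2.5771)

0.18 -2.58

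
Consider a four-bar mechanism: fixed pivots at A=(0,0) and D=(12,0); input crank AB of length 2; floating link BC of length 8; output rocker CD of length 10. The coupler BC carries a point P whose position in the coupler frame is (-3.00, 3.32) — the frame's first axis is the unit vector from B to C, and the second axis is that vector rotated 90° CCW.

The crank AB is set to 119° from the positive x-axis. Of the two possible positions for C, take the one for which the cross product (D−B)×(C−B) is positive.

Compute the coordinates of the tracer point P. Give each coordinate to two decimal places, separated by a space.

-5.42 2.20

A=(0,0), D=(12.00,0)
B = A + 2.00·(cos119°, sin119°) = (-0.9696, 1.7492)
|BD| = 13.0870
circle(B,8.00) ∩ circle(D,10.00): a=5.1681, h=6.1066
  candidates: C₊=(4.9683,7.1103) cross=79.917; C₋=(3.3359,-4.9933) cross=-79.917
  mode + wants cross > 0 → take C=(4.9683,7.1103) (cross=79.917)
ex = (C−B)/|BC| = (0.7422,0.6701); ey = (-0.6701,0.7422)
P = B + -3.00·ex + 3.32·ey = (-5.4212,2.2031)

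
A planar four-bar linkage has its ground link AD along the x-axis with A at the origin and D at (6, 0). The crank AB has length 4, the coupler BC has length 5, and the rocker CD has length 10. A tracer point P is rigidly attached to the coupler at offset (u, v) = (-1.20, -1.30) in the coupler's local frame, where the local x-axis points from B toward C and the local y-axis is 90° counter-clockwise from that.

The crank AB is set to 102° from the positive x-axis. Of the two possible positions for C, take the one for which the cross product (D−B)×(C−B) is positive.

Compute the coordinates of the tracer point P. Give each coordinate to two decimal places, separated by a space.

-0.03 2.34

A=(0,0), D=(6.00,0)
B = A + 4.00·(cos102°, sin102°) = (-0.8316, 3.9126)
|BD| = 7.8727
circle(B,5.00) ∩ circle(D,10.00): a=-0.8269, h=4.9311
  candidates: C₊=(0.9015,8.6026) cross=38.822; C₋=(-3.9999,0.0445) cross=-38.822
  mode + wants cross > 0 → take C=(0.9015,8.6026) (cross=38.822)
ex = (C−B)/|BC| = (0.3466,0.9380); ey = (-0.9380,0.3466)
P = B + -1.20·ex + -1.30·ey = (-0.0282,2.3364)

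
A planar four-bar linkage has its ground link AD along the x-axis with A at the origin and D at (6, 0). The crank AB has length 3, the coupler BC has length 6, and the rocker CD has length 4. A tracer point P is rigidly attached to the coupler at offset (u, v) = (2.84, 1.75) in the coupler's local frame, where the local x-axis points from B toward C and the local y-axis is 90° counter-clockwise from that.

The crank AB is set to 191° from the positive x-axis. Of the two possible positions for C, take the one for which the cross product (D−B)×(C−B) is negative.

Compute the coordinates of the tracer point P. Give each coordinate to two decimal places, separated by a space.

0.29 0.25

A=(0,0), D=(6.00,0)
B = A + 3.00·(cos191°, sin191°) = (-2.9449, -0.5724)
|BD| = 8.9632
circle(B,6.00) ∩ circle(D,4.00): a=5.5973, h=2.1612
  candidates: C₊=(2.5029,1.9418) cross=19.371; C₋=(2.7790,-2.3717) cross=-19.371
  mode - wants cross < 0 → take C=(2.7790,-2.3717) (cross=-19.371)
ex = (C−B)/|BC| = (0.9540,-0.2999); ey = (0.2999,0.9540)
P = B + 2.84·ex + 1.75·ey = (0.2892,0.2454)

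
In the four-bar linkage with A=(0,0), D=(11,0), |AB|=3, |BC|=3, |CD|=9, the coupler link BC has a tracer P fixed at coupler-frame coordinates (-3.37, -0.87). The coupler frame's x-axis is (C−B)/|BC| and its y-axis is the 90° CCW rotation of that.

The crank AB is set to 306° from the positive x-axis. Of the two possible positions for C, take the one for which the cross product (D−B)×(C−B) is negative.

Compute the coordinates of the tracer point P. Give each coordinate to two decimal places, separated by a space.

-0.85 -0.13

A=(0,0), D=(11.00,0)
B = A + 3.00·(cos306°, sin306°) = (1.7634, -2.4271)
|BD| = 9.5502
circle(B,3.00) ∩ circle(D,9.00): a=1.0055, h=2.8265
  candidates: C₊=(2.0176,0.5622) cross=26.993; C₋=(3.4542,-4.9052) cross=-26.993
  mode - wants cross < 0 → take C=(3.4542,-4.9052) (cross=-26.993)
ex = (C−B)/|BC| = (0.5636,-0.8260); ey = (0.8260,0.5636)
P = B + -3.37·ex + -0.87·ey = (-0.8547,-0.1336)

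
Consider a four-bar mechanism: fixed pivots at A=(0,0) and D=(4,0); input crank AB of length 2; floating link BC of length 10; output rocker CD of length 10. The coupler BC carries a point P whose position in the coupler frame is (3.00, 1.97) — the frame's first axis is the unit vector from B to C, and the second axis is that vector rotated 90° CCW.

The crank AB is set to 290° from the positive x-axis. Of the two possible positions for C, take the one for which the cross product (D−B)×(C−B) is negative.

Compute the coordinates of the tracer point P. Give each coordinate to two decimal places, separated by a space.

A=(0,0), D=(4.00,0)
B = A + 2.00·(cos290°, sin290°) = (0.6840, -1.8794)
|BD| = 3.8115
circle(B,10.00) ∩ circle(D,10.00): a=1.9058, h=9.8167
  candidates: C₊=(-2.4984,7.6007) cross=37.417; C₋=(7.1825,-9.4801) cross=-37.417
  mode - wants cross < 0 → take C=(7.1825,-9.4801) (cross=-37.417)
ex = (C−B)/|BC| = (0.6498,-0.7601); ey = (0.7601,0.6498)
P = B + 3.00·ex + 1.97·ey = (4.1309,-2.8794)

4.13 -2.88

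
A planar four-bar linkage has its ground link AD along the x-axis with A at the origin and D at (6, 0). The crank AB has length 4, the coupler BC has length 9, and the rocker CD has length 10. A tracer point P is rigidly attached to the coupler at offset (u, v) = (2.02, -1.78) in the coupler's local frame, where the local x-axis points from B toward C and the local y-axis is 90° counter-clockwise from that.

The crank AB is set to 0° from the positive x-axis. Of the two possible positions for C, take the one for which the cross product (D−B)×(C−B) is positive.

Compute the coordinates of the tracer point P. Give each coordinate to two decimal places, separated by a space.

A=(0,0), D=(6.00,0)
B = A + 4.00·(cos0°, sin0°) = (4.0000, 0.0000)
|BD| = 2.0000
circle(B,9.00) ∩ circle(D,10.00): a=-3.7500, h=8.1815
  candidates: C₊=(0.2500,8.1815) cross=16.363; C₋=(0.2500,-8.1815) cross=-16.363
  mode + wants cross > 0 → take C=(0.2500,8.1815) (cross=16.363)
ex = (C−B)/|BC| = (-0.4167,0.9091); ey = (-0.9091,-0.4167)
P = B + 2.02·ex + -1.78·ey = (4.7765,2.5780)

4.78 2.58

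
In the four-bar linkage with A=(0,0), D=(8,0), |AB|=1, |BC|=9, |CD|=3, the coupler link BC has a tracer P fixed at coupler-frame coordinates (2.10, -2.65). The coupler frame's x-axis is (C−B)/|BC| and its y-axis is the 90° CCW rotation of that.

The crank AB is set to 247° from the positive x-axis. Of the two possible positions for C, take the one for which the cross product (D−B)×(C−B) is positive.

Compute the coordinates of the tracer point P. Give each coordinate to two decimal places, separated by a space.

A=(0,0), D=(8.00,0)
B = A + 1.00·(cos247°, sin247°) = (-0.3907, -0.9205)
|BD| = 8.4411
circle(B,9.00) ∩ circle(D,3.00): a=8.4854, h=2.9997
  candidates: C₊=(7.7169,2.9866) cross=25.320; C₋=(8.3712,-2.9769) cross=-25.320
  mode + wants cross > 0 → take C=(7.7169,2.9866) (cross=25.320)
ex = (C−B)/|BC| = (0.9009,0.4341); ey = (-0.4341,0.9009)
P = B + 2.10·ex + -2.65·ey = (2.6515,-2.3961)

2.65 -2.40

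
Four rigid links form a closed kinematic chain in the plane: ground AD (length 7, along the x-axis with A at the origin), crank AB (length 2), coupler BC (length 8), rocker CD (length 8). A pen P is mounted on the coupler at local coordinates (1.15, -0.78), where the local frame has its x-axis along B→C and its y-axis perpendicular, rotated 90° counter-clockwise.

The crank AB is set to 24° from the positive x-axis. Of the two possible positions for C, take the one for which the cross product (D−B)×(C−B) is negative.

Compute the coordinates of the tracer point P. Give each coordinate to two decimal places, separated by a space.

1.26 -0.46

A=(0,0), D=(7.00,0)
B = A + 2.00·(cos24°, sin24°) = (1.8271, 0.8135)
|BD| = 5.2365
circle(B,8.00) ∩ circle(D,8.00): a=2.6182, h=7.5594
  candidates: C₊=(5.5879,7.8744) cross=39.585; C₋=(3.2392,-7.0609) cross=-39.585
  mode - wants cross < 0 → take C=(3.2392,-7.0609) (cross=-39.585)
ex = (C−B)/|BC| = (0.1765,-0.9843); ey = (0.9843,0.1765)
P = B + 1.15·ex + -0.78·ey = (1.2623,-0.4562)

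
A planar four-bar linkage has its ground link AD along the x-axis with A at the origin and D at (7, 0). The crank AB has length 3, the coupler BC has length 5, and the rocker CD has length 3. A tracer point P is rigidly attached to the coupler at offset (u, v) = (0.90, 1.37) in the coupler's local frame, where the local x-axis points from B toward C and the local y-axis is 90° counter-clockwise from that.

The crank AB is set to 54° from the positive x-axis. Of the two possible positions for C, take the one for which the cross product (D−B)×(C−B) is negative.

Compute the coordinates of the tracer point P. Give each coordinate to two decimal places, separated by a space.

A=(0,0), D=(7.00,0)
B = A + 3.00·(cos54°, sin54°) = (1.7634, 2.4271)
|BD| = 5.7717
circle(B,5.00) ∩ circle(D,3.00): a=4.2719, h=2.5982
  candidates: C₊=(6.7318,2.9880) cross=14.996; C₋=(4.5467,-1.7266) cross=-14.996
  mode - wants cross < 0 → take C=(4.5467,-1.7266) (cross=-14.996)
ex = (C−B)/|BC| = (0.5567,-0.8307); ey = (0.8307,0.5567)
P = B + 0.90·ex + 1.37·ey = (3.4025,2.4420)

3.40 2.44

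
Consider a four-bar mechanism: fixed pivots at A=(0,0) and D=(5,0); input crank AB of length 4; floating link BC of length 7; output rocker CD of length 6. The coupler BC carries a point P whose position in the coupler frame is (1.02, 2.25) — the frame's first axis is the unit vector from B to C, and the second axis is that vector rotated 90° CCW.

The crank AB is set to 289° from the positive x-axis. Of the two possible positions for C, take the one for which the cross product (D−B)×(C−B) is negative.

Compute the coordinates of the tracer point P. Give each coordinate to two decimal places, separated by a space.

A=(0,0), D=(5.00,0)
B = A + 4.00·(cos289°, sin289°) = (1.3023, -3.7821)
|BD| = 5.2894
circle(B,7.00) ∩ circle(D,6.00): a=3.8736, h=5.8306
  candidates: C₊=(-0.1588,3.0637) cross=30.840; C₋=(8.1793,-5.0884) cross=-30.840
  mode - wants cross < 0 → take C=(8.1793,-5.0884) (cross=-30.840)
ex = (C−B)/|BC| = (0.9824,-0.1866); ey = (0.1866,0.9824)
P = B + 1.02·ex + 2.25·ey = (2.7243,-1.7620)

2.72 -1.76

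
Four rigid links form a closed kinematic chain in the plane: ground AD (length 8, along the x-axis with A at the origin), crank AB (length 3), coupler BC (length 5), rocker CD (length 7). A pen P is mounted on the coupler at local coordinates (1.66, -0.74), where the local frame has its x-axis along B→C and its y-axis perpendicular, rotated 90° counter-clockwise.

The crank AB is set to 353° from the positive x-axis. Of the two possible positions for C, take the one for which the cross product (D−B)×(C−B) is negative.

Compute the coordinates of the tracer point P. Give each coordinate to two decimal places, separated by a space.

2.41 -2.09

A=(0,0), D=(8.00,0)
B = A + 3.00·(cos353°, sin353°) = (2.9776, -0.3656)
|BD| = 5.0357
circle(B,5.00) ∩ circle(D,7.00): a=0.1348, h=4.9982
  candidates: C₊=(2.7492,4.6292) cross=25.169; C₋=(3.4750,-5.3408) cross=-25.169
  mode - wants cross < 0 → take C=(3.4750,-5.3408) (cross=-25.169)
ex = (C−B)/|BC| = (0.0995,-0.9950); ey = (0.9950,0.0995)
P = B + 1.66·ex + -0.74·ey = (2.4064,-2.0910)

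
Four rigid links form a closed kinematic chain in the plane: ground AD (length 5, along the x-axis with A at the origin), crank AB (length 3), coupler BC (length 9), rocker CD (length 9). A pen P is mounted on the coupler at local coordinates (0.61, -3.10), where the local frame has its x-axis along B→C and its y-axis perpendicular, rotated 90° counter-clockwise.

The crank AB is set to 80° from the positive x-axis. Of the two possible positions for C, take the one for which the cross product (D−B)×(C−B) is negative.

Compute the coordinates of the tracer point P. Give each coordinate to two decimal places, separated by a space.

-2.63 3.23

A=(0,0), D=(5.00,0)
B = A + 3.00·(cos80°, sin80°) = (0.5209, 2.9544)
|BD| = 5.3657
circle(B,9.00) ∩ circle(D,9.00): a=2.6828, h=8.5908
  candidates: C₊=(7.4907,8.6485) cross=46.096; C₋=(-1.9698,-5.6941) cross=-46.096
  mode - wants cross < 0 → take C=(-1.9698,-5.6941) (cross=-46.096)
ex = (C−B)/|BC| = (-0.2767,-0.9609); ey = (0.9609,-0.2767)
P = B + 0.61·ex + -3.10·ey = (-2.6268,3.2262)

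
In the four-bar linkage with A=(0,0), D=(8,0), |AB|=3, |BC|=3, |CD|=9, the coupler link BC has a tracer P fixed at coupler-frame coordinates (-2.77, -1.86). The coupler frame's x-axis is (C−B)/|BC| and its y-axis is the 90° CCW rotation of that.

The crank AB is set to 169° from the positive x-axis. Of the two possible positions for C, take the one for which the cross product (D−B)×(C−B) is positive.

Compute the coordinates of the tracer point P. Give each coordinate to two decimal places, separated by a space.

A=(0,0), D=(8.00,0)
B = A + 3.00·(cos169°, sin169°) = (-2.9449, 0.5724)
|BD| = 10.9598
circle(B,3.00) ∩ circle(D,9.00): a=2.1952, h=2.0448
  candidates: C₊=(-0.6459,2.4998) cross=22.410; C₋=(-0.8595,-1.5842) cross=-22.410
  mode + wants cross > 0 → take C=(-0.6459,2.4998) (cross=22.410)
ex = (C−B)/|BC| = (0.7663,0.6424); ey = (-0.6424,0.7663)
P = B + -2.77·ex + -1.86·ey = (-3.8727,-2.6325)

-3.87 -2.63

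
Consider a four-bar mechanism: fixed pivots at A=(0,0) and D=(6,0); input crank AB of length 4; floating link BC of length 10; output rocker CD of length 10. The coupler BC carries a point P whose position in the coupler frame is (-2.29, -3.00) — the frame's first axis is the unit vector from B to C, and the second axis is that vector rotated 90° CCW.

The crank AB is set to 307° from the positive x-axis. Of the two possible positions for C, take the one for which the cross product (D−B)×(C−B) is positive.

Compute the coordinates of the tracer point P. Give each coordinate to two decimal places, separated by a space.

6.13 -3.83

A=(0,0), D=(6.00,0)
B = A + 4.00·(cos307°, sin307°) = (2.4073, -3.1945)
|BD| = 4.8076
circle(B,10.00) ∩ circle(D,10.00): a=2.4038, h=9.7068
  candidates: C₊=(-2.2463,5.6567) cross=46.666; C₋=(10.6536,-8.8512) cross=-46.666
  mode + wants cross > 0 → take C=(-2.2463,5.6567) (cross=46.666)
ex = (C−B)/|BC| = (-0.4654,0.8851); ey = (-0.8851,-0.4654)
P = B + -2.29·ex + -3.00·ey = (6.1283,-3.8254)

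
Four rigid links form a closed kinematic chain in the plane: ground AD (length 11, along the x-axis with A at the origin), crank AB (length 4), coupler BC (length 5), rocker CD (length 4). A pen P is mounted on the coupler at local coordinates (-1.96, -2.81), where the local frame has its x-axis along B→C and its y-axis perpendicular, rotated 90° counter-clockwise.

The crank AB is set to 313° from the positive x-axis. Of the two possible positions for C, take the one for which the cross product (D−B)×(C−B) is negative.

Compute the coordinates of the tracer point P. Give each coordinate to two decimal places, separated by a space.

A=(0,0), D=(11.00,0)
B = A + 4.00·(cos313°, sin313°) = (2.7280, -2.9254)
|BD| = 8.7741
circle(B,5.00) ∩ circle(D,4.00): a=4.8999, h=0.9955
  candidates: C₊=(7.0156,-0.3532) cross=8.734; C₋=(7.6794,-2.2302) cross=-8.734
  mode - wants cross < 0 → take C=(7.6794,-2.2302) (cross=-8.734)
ex = (C−B)/|BC| = (0.9903,0.1390); ey = (-0.1390,0.9903)
P = B + -1.96·ex + -2.81·ey = (1.1777,-5.9806)

1.18 -5.98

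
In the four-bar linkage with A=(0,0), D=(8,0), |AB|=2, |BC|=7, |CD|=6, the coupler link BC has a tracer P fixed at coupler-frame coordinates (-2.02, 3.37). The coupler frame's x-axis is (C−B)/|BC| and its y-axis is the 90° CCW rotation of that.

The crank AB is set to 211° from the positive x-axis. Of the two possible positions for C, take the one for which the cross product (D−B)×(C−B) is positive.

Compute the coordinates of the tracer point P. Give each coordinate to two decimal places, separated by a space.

A=(0,0), D=(8.00,0)
B = A + 2.00·(cos211°, sin211°) = (-1.7143, -1.0301)
|BD| = 9.7688
circle(B,7.00) ∩ circle(D,6.00): a=5.5498, h=4.2661
  candidates: C₊=(3.3547,3.7975) cross=41.675; C₋=(4.2544,-4.6872) cross=-41.675
  mode + wants cross > 0 → take C=(3.3547,3.7975) (cross=41.675)
ex = (C−B)/|BC| = (0.7241,0.6897); ey = (-0.6897,0.7241)
P = B + -2.02·ex + 3.37·ey = (-5.5012,0.0172)

-5.50 0.02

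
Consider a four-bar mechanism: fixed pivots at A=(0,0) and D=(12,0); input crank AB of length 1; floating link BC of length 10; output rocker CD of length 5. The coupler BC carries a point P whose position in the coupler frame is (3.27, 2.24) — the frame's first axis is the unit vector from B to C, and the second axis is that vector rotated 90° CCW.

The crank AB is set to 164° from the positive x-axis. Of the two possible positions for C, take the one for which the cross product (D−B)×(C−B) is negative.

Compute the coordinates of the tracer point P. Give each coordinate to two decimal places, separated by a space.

A=(0,0), D=(12.00,0)
B = A + 1.00·(cos164°, sin164°) = (-0.9613, 0.2756)
|BD| = 12.9642
circle(B,10.00) ∩ circle(D,5.00): a=9.3747, h=3.4807
  candidates: C₊=(8.4853,3.5562) cross=45.125; C₋=(8.3373,-3.4036) cross=-45.125
  mode - wants cross < 0 → take C=(8.3373,-3.4036) (cross=-45.125)
ex = (C−B)/|BC| = (0.9299,-0.3679); ey = (0.3679,0.9299)
P = B + 3.27·ex + 2.24·ey = (2.9035,1.1554)

2.90 1.16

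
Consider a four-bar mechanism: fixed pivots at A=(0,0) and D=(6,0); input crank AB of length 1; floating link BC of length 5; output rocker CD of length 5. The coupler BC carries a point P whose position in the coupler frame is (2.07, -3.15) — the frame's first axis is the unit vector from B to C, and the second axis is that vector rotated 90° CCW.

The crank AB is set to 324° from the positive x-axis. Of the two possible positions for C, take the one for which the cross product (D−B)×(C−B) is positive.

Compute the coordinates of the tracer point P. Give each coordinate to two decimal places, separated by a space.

A=(0,0), D=(6.00,0)
B = A + 1.00·(cos324°, sin324°) = (0.8090, -0.5878)
|BD| = 5.2242
circle(B,5.00) ∩ circle(D,5.00): a=2.6121, h=4.2635
  candidates: C₊=(2.9248,3.9425) cross=22.273; C₋=(3.8842,-4.5303) cross=-22.273
  mode + wants cross > 0 → take C=(2.9248,3.9425) (cross=22.273)
ex = (C−B)/|BC| = (0.4232,0.9061); ey = (-0.9061,0.4232)
P = B + 2.07·ex + -3.15·ey = (4.5390,-0.0452)

4.54 -0.05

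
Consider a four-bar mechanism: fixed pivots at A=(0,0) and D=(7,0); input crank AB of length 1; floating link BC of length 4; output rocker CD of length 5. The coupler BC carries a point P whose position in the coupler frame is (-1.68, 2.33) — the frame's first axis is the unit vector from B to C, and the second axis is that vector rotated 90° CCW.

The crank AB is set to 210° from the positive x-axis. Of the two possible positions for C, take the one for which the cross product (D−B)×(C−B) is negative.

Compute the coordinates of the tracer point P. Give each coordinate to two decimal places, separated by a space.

A=(0,0), D=(7.00,0)
B = A + 1.00·(cos210°, sin210°) = (-0.8660, -0.5000)
|BD| = 7.8819
circle(B,4.00) ∩ circle(D,5.00): a=3.3700, h=2.1548
  candidates: C₊=(2.3605,1.8642) cross=16.984; C₋=(2.6339,-2.4366) cross=-16.984
  mode - wants cross < 0 → take C=(2.6339,-2.4366) (cross=-16.984)
ex = (C−B)/|BC| = (0.8750,-0.4842); ey = (0.4842,0.8750)
P = B + -1.68·ex + 2.33·ey = (-1.2079,2.3521)

-1.21 2.35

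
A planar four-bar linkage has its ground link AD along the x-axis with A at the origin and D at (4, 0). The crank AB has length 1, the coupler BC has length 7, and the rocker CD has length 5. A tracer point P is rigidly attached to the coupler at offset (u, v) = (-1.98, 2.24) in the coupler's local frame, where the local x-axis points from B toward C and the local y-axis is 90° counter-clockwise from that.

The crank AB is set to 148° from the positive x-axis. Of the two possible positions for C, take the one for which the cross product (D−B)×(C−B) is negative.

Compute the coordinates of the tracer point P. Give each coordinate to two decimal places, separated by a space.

-0.31 3.47

A=(0,0), D=(4.00,0)
B = A + 1.00·(cos148°, sin148°) = (-0.8480, 0.5299)
|BD| = 4.8769
circle(B,7.00) ∩ circle(D,5.00): a=4.8990, h=5.0000
  candidates: C₊=(4.5653,4.9679) cross=24.384; C₋=(3.4787,-4.9727) cross=-24.384
  mode - wants cross < 0 → take C=(3.4787,-4.9727) (cross=-24.384)
ex = (C−B)/|BC| = (0.6181,-0.7861); ey = (0.7861,0.6181)
P = B + -1.98·ex + 2.24·ey = (-0.3110,3.4709)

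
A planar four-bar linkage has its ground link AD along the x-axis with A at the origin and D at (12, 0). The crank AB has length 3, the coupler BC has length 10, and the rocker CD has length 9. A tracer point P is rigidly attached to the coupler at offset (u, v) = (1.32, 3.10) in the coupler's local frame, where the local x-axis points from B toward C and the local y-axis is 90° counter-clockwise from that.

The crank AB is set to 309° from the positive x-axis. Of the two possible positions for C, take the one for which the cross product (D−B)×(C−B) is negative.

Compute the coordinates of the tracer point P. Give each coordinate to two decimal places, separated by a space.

4.88 -0.77

A=(0,0), D=(12.00,0)
B = A + 3.00·(cos309°, sin309°) = (1.8880, -2.3314)
|BD| = 10.3773
circle(B,10.00) ∩ circle(D,9.00): a=6.1041, h=7.9208
  candidates: C₊=(6.0565,6.7583) cross=82.197; C₋=(9.6156,-8.6784) cross=-82.197
  mode - wants cross < 0 → take C=(9.6156,-8.6784) (cross=-82.197)
ex = (C−B)/|BC| = (0.7728,-0.6347); ey = (0.6347,0.7728)
P = B + 1.32·ex + 3.10·ey = (4.8756,-0.7737)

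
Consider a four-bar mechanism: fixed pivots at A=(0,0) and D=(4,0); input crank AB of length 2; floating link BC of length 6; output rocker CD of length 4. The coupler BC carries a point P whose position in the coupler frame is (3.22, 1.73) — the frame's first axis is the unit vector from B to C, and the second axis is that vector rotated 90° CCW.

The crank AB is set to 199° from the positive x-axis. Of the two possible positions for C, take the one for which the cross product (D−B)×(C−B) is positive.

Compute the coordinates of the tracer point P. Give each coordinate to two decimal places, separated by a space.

A=(0,0), D=(4.00,0)
B = A + 2.00·(cos199°, sin199°) = (-1.8910, -0.6511)
|BD| = 5.9269
circle(B,6.00) ∩ circle(D,4.00): a=4.6507, h=3.7909
  candidates: C₊=(2.3150,3.6278) cross=22.469; C₋=(3.1480,-3.9082) cross=-22.469
  mode + wants cross > 0 → take C=(2.3150,3.6278) (cross=22.469)
ex = (C−B)/|BC| = (0.7010,0.7132); ey = (-0.7132,0.7010)
P = B + 3.22·ex + 1.73·ey = (-0.8675,2.8580)

-0.87 2.86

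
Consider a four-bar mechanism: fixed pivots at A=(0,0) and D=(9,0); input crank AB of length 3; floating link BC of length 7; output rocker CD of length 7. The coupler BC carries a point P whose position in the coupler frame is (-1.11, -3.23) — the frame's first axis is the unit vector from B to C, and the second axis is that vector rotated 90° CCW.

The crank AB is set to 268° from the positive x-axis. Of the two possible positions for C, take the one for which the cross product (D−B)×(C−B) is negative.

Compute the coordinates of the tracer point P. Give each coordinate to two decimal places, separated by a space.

-2.62 -5.30

A=(0,0), D=(9.00,0)
B = A + 3.00·(cos268°, sin268°) = (-0.1047, -2.9982)
|BD| = 9.5856
circle(B,7.00) ∩ circle(D,7.00): a=4.7928, h=5.1018
  candidates: C₊=(2.8519,3.3468) cross=48.905; C₋=(6.0434,-6.3450) cross=-48.905
  mode - wants cross < 0 → take C=(6.0434,-6.3450) (cross=-48.905)
ex = (C−B)/|BC| = (0.8783,-0.4781); ey = (0.4781,0.8783)
P = B + -1.11·ex + -3.23·ey = (-2.6239,-5.3044)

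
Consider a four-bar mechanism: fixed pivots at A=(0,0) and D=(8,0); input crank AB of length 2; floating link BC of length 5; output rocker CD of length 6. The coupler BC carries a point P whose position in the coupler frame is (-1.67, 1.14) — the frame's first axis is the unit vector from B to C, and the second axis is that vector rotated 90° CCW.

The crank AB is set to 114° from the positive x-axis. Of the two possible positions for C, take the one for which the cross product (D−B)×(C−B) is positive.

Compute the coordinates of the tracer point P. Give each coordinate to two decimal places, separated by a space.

A=(0,0), D=(8.00,0)
B = A + 2.00·(cos114°, sin114°) = (-0.8135, 1.8271)
|BD| = 9.0009
circle(B,5.00) ∩ circle(D,6.00): a=3.8894, h=3.1421
  candidates: C₊=(3.6327,4.1143) cross=28.282; C₋=(2.3571,-2.0391) cross=-28.282
  mode + wants cross > 0 → take C=(3.6327,4.1143) (cross=28.282)
ex = (C−B)/|BC| = (0.8892,0.4574); ey = (-0.4574,0.8892)
P = B + -1.67·ex + 1.14·ey = (-2.8200,2.0769)

-2.82 2.08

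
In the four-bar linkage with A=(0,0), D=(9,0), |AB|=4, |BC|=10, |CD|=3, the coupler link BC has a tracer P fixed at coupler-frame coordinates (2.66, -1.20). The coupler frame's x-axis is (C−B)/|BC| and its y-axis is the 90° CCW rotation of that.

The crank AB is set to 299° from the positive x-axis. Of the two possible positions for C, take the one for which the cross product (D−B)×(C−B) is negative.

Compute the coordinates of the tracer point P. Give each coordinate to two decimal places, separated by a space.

A=(0,0), D=(9.00,0)
B = A + 4.00·(cos299°, sin299°) = (1.9392, -3.4985)
|BD| = 7.8800
circle(B,10.00) ∩ circle(D,3.00): a=9.7141, h=2.3740
  candidates: C₊=(9.5895,2.9415) cross=18.707; C₋=(11.6975,-1.3129) cross=-18.707
  mode - wants cross < 0 → take C=(11.6975,-1.3129) (cross=-18.707)
ex = (C−B)/|BC| = (0.9758,0.2186); ey = (-0.2186,0.9758)
P = B + 2.66·ex + -1.20·ey = (4.7972,-4.0881)

4.80 -4.09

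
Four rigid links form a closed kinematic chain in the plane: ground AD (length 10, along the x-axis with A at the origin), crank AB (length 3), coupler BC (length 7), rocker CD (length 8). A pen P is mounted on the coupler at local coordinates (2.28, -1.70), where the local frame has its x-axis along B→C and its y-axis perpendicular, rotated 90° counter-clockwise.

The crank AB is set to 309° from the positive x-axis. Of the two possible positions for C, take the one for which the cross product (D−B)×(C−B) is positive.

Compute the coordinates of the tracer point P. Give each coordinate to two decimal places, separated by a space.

4.04 -0.47

A=(0,0), D=(10.00,0)
B = A + 3.00·(cos309°, sin309°) = (1.8880, -2.3314)
|BD| = 8.4404
circle(B,7.00) ∩ circle(D,8.00): a=3.3316, h=6.1563
  candidates: C₊=(3.3895,4.5056) cross=51.962; C₋=(6.7905,-7.3280) cross=-51.962
  mode + wants cross > 0 → take C=(3.3895,4.5056) (cross=51.962)
ex = (C−B)/|BC| = (0.2145,0.9767); ey = (-0.9767,0.2145)
P = B + 2.28·ex + -1.70·ey = (4.0375,-0.4692)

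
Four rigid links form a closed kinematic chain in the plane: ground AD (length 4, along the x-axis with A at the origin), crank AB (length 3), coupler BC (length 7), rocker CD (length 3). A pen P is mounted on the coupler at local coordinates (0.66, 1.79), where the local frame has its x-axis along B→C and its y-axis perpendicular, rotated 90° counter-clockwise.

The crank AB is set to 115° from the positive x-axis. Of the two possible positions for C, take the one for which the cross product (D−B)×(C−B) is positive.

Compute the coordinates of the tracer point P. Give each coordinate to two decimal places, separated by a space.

A=(0,0), D=(4.00,0)
B = A + 3.00·(cos115°, sin115°) = (-1.2679, 2.7189)
|BD| = 5.9281
circle(B,7.00) ∩ circle(D,3.00): a=6.3378, h=2.9719
  candidates: C₊=(5.7271,2.4530) cross=17.618; C₋=(3.0010,-2.8288) cross=-17.618
  mode + wants cross > 0 → take C=(5.7271,2.4530) (cross=17.618)
ex = (C−B)/|BC| = (0.9993,-0.0380); ey = (0.0380,0.9993)
P = B + 0.66·ex + 1.79·ey = (-0.5403,4.4826)

-0.54 4.48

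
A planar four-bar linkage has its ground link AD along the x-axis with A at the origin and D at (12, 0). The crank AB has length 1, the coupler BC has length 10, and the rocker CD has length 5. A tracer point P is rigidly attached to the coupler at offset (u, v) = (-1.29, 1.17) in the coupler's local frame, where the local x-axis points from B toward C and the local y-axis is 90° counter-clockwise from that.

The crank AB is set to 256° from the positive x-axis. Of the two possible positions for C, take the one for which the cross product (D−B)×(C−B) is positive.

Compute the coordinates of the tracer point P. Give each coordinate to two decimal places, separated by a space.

-1.93 -0.53

A=(0,0), D=(12.00,0)
B = A + 1.00·(cos256°, sin256°) = (-0.2419, -0.9703)
|BD| = 12.2803
circle(B,10.00) ∩ circle(D,5.00): a=9.1938, h=3.9336
  candidates: C₊=(8.6124,3.6775) cross=48.306; C₋=(9.2340,-4.1652) cross=-48.306
  mode + wants cross > 0 → take C=(8.6124,3.6775) (cross=48.306)
ex = (C−B)/|BC| = (0.8854,0.4648); ey = (-0.4648,0.8854)
P = B + -1.29·ex + 1.17·ey = (-1.9279,-0.5339)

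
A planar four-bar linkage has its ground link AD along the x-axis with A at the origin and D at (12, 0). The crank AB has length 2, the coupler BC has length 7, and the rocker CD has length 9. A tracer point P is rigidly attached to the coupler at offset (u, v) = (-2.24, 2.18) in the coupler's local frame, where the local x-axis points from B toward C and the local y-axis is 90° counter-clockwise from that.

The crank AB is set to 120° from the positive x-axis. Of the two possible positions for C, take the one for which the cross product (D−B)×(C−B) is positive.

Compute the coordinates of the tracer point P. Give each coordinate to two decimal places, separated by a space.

-4.06 2.35

A=(0,0), D=(12.00,0)
B = A + 2.00·(cos120°, sin120°) = (-1.0000, 1.7321)
|BD| = 13.1149
circle(B,7.00) ∩ circle(D,9.00): a=5.3374, h=4.5290
  candidates: C₊=(4.8888,5.5165) cross=59.397; C₋=(3.6926,-3.4622) cross=-59.397
  mode + wants cross > 0 → take C=(4.8888,5.5165) (cross=59.397)
ex = (C−B)/|BC| = (0.8413,0.5406); ey = (-0.5406,0.8413)
P = B + -2.24·ex + 2.18·ey = (-4.0630,2.3550)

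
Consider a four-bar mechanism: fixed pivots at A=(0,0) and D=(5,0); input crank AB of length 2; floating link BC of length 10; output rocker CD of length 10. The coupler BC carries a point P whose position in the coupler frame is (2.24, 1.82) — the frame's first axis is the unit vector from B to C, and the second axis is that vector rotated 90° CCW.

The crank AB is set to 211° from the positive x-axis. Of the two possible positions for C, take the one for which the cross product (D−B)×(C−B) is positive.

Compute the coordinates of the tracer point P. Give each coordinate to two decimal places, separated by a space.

-3.07 1.52

A=(0,0), D=(5.00,0)
B = A + 2.00·(cos211°, sin211°) = (-1.7143, -1.0301)
|BD| = 6.7929
circle(B,10.00) ∩ circle(D,10.00): a=3.3964, h=9.4055
  candidates: C₊=(0.2166,8.7817) cross=63.891; C₋=(3.0691,-9.8118) cross=-63.891
  mode + wants cross > 0 → take C=(0.2166,8.7817) (cross=63.891)
ex = (C−B)/|BC| = (0.1931,0.9812); ey = (-0.9812,0.1931)
P = B + 2.24·ex + 1.82·ey = (-3.0676,1.5192)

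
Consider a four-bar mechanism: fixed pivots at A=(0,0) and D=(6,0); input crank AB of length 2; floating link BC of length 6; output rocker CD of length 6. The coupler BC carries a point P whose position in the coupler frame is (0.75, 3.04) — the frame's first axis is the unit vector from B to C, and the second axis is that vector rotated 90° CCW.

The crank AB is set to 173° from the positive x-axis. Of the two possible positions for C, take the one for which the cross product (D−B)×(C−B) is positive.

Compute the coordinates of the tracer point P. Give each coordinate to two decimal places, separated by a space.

A=(0,0), D=(6.00,0)
B = A + 2.00·(cos173°, sin173°) = (-1.9851, 0.2437)
|BD| = 7.9888
circle(B,6.00) ∩ circle(D,6.00): a=3.9944, h=4.4771
  candidates: C₊=(2.1441,4.5969) cross=35.767; C₋=(1.8709,-4.3532) cross=-35.767
  mode + wants cross > 0 → take C=(2.1441,4.5969) (cross=35.767)
ex = (C−B)/|BC| = (0.6882,0.7255); ey = (-0.7255,0.6882)
P = B + 0.75·ex + 3.04·ey = (-3.6746,2.8800)

-3.67 2.88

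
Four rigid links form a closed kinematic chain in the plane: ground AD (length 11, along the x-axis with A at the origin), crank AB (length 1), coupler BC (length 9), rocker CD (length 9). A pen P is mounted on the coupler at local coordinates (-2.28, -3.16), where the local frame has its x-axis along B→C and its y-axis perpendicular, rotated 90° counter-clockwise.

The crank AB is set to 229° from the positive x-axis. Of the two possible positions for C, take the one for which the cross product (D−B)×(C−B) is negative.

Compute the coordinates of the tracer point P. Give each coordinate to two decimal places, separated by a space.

A=(0,0), D=(11.00,0)
B = A + 1.00·(cos229°, sin229°) = (-0.6561, -0.7547)
|BD| = 11.6805
circle(B,9.00) ∩ circle(D,9.00): a=5.8402, h=6.8477
  candidates: C₊=(4.7295,6.4561) cross=79.985; C₋=(5.6144,-7.2108) cross=-79.985
  mode - wants cross < 0 → take C=(5.6144,-7.2108) (cross=-79.985)
ex = (C−B)/|BC| = (0.6967,-0.7173); ey = (0.7173,0.6967)
P = B + -2.28·ex + -3.16·ey = (-4.5114,-1.3208)

-4.51 -1.32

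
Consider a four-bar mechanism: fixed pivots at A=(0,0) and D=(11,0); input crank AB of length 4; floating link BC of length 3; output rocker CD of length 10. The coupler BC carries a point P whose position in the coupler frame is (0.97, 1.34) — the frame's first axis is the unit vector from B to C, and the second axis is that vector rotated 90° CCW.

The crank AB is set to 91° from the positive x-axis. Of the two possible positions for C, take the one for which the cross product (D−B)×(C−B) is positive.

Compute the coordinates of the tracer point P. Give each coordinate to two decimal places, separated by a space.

A=(0,0), D=(11.00,0)
B = A + 4.00·(cos91°, sin91°) = (-0.0698, 3.9994)
|BD| = 11.7701
circle(B,3.00) ∩ circle(D,10.00): a=2.0193, h=2.2186
  candidates: C₊=(2.5833,5.3998) cross=26.113; C₋=(1.0755,1.2266) cross=-26.113
  mode + wants cross > 0 → take C=(2.5833,5.3998) (cross=26.113)
ex = (C−B)/|BC| = (0.8844,0.4668); ey = (-0.4668,0.8844)
P = B + 0.97·ex + 1.34·ey = (0.1625,5.6372)

0.16 5.64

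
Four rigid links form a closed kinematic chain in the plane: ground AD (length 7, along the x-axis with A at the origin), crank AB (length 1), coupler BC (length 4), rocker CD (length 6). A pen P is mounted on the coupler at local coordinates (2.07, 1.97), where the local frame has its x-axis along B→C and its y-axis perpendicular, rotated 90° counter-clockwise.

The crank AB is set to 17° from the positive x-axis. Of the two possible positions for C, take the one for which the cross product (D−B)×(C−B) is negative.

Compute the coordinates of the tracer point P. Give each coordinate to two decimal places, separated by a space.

A=(0,0), D=(7.00,0)
B = A + 1.00·(cos17°, sin17°) = (0.9563, 0.2924)
|BD| = 6.0508
circle(B,4.00) ∩ circle(D,6.00): a=1.3727, h=3.7571
  candidates: C₊=(2.5089,3.9787) cross=22.733; C₋=(2.1459,-3.5267) cross=-22.733
  mode - wants cross < 0 → take C=(2.1459,-3.5267) (cross=-22.733)
ex = (C−B)/|BC| = (0.2974,-0.9548); ey = (0.9548,0.2974)
P = B + 2.07·ex + 1.97·ey = (3.4528,-1.0981)

3.45 -1.10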